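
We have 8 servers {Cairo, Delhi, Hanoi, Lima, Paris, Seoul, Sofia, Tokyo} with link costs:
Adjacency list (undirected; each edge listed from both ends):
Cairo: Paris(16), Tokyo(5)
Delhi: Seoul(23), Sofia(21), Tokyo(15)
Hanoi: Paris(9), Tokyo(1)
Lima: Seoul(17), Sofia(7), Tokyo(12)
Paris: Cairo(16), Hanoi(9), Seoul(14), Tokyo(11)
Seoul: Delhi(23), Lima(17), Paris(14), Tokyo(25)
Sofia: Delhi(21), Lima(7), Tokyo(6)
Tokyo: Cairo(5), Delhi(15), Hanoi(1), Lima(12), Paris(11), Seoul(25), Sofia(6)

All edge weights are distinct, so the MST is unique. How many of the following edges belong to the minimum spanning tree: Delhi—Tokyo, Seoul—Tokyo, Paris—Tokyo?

Kruskal's algorithm — process edges by increasing weight (ties by edge label):
Hanoi—Tokyo (1): add — endpoints in different components.
Cairo—Tokyo (5): add — endpoints in different components.
Sofia—Tokyo (6): add — endpoints in different components.
Lima—Sofia (7): add — endpoints in different components.
Hanoi—Paris (9): add — endpoints in different components.
Paris—Tokyo (11): skip — Paris and Tokyo already connected.
Lima—Tokyo (12): skip — Lima and Tokyo already connected.
Paris—Seoul (14): add — endpoints in different components.
Delhi—Tokyo (15): add — endpoints in different components.
MST edge set: {Hanoi—Tokyo, Cairo—Tokyo, Sofia—Tokyo, Lima—Sofia, Hanoi—Paris, Paris—Seoul, Delhi—Tokyo}.
Of the listed edges, {Delhi—Tokyo} are in the MST → 1.

1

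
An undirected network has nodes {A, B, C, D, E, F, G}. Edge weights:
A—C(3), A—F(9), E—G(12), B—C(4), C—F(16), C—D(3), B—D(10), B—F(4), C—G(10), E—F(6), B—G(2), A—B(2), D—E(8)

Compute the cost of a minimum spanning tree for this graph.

20

Kruskal: consider edges lightest-first.
A—B (2): add — endpoints in different components.
B—G (2): add — endpoints in different components.
A—C (3): add — endpoints in different components.
C—D (3): add — endpoints in different components.
B—C (4): skip — B and C already connected.
B—F (4): add — endpoints in different components.
E—F (6): add — endpoints in different components.
MST edges: A—B, B—G, A—C, C—D, B—F, E—F; total weight 2+2+3+3+4+6 = 20.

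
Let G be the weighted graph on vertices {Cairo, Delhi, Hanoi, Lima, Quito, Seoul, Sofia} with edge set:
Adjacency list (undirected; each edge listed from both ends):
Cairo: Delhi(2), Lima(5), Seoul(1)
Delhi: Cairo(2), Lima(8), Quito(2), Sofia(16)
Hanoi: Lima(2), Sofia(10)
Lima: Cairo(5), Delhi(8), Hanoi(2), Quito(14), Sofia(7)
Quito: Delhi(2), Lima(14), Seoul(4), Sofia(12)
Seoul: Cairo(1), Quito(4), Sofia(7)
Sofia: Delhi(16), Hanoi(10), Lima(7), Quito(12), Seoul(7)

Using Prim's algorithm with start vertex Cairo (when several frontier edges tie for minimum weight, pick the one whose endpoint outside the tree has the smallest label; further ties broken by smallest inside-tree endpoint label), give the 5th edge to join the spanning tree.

Hanoi-Lima

Grow the tree from Cairo using Prim:
Step 1: frontier [Cairo—Seoul 1, Cairo—Delhi 2, Cairo—Lima 5] → take Cairo—Seoul (1); add Seoul.
Step 2: frontier [Cairo—Delhi 2, Cairo—Lima 5, Quito—Seoul 4, Seoul—Sofia 7] → take Cairo—Delhi (2); add Delhi.
Step 3: frontier [Cairo—Lima 5, Delhi—Quito 2, Delhi—Lima 8, Delhi—Sofia 16, Quito—Seoul 4, Seoul—Sofia 7] → take Delhi—Quito (2); add Quito.
Step 4: frontier [Cairo—Lima 5, Delhi—Lima 8, Delhi—Sofia 16, Quito—Sofia 12, Lima—Quito 14, Seoul—Sofia 7] → take Cairo—Lima (5); add Lima.
Step 5: frontier [Delhi—Sofia 16, Hanoi—Lima 2, Lima—Sofia 7, Quito—Sofia 12, Seoul—Sofia 7] → take Hanoi—Lima (2); add Hanoi.
Step 6: frontier [Delhi—Sofia 16, Hanoi—Sofia 10, Lima—Sofia 7, Quito—Sofia 12, Seoul—Sofia 7] → take Lima—Sofia (7); add Sofia.
The 5th edge added is Hanoi—Lima.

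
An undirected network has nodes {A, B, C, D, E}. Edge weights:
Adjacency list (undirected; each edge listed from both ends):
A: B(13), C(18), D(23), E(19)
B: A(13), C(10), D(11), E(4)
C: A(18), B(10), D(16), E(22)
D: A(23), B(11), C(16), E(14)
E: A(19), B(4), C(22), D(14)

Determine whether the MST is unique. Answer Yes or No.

Kruskal: consider edges lightest-first.
B—E (4): add — endpoints in different components.
B—C (10): add — endpoints in different components.
B—D (11): add — endpoints in different components.
A—B (13): add — endpoints in different components.
Every non-tree edge has weight strictly greater than the heaviest edge on the tree path between its endpoints, so the MST is unique.

Yes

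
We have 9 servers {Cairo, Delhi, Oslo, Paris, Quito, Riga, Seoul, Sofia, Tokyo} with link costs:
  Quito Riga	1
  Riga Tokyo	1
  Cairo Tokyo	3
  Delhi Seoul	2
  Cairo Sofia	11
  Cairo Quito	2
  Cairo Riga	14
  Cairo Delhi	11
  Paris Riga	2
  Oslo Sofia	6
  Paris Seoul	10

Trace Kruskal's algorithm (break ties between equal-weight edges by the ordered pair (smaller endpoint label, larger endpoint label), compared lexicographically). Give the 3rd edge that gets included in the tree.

Kruskal: consider edges lightest-first.
Quito Riga (1): add — endpoints in different components.
Riga Tokyo (1): add — endpoints in different components.
Cairo Quito (2): add — endpoints in different components.
Delhi Seoul (2): add — endpoints in different components.
Paris Riga (2): add — endpoints in different components.
Cairo Tokyo (3): skip — Tokyo and Cairo already connected.
Oslo Sofia (6): add — endpoints in different components.
Paris Seoul (10): add — endpoints in different components.
Cairo Delhi (11): skip — Cairo and Delhi already connected.
Cairo Sofia (11): add — endpoints in different components.
The 3rd edge added is Cairo Quito.

Cairo-Quito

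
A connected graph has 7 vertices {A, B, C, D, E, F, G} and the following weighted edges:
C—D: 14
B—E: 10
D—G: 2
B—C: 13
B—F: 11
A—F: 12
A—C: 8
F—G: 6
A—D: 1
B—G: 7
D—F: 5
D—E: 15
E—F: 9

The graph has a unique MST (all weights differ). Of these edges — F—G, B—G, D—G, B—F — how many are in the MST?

2

Sort edges by weight, then run Kruskal:
A—D (1): add — endpoints in different components.
D—G (2): add — endpoints in different components.
D—F (5): add — endpoints in different components.
F—G (6): skip — F and G already connected.
B—G (7): add — endpoints in different components.
A—C (8): add — endpoints in different components.
E—F (9): add — endpoints in different components.
MST edge set: {A—D, D—G, D—F, B—G, A—C, E—F}.
Of the listed edges, {B—G, D—G} are in the MST → 2.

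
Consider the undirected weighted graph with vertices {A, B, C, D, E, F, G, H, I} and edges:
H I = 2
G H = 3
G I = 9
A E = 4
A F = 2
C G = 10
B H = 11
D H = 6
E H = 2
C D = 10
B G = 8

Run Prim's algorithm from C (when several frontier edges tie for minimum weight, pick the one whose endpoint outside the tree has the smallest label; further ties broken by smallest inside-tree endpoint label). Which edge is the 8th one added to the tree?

B-G

Prim, starting at C.
Step 1: frontier [C D 10, C G 10] → take C D (10); add D.
Step 2: frontier [C G 10, D H 6] → take D H (6); add H.
Step 3: frontier [C G 10, E H 2, H I 2, G H 3, B H 11] → take E H (2); add E.
Step 4: frontier [C G 10, A E 4, H I 2, G H 3, B H 11] → take H I (2); add I.
Step 5: frontier [C G 10, A E 4, G H 3, B H 11, G I 9] → take G H (3); add G.
Step 6: frontier [A E 4, B G 8, B H 11] → take A E (4); add A.
Step 7: frontier [A F 2, B G 8, B H 11] → take A F (2); add F.
Step 8: frontier [B G 8, B H 11] → take B G (8); add B.
The 8th edge added is B G.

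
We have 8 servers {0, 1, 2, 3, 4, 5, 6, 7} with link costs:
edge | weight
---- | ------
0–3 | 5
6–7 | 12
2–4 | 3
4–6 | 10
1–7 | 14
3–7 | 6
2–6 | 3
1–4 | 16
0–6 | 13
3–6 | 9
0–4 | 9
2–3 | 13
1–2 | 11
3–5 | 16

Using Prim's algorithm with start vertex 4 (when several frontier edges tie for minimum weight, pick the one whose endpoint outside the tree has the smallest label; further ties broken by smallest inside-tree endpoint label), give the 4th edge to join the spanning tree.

0-3

Grow the tree from 4 using Prim:
Step 1: cheapest edge leaving the tree is 2–4 (3); add 2.
Step 2: cheapest edge leaving the tree is 2–6 (3); add 6.
Step 3: cheapest edge leaving the tree is 0–4 (9); add 0.
Step 4: cheapest edge leaving the tree is 0–3 (5); add 3.
Step 5: cheapest edge leaving the tree is 3–7 (6); add 7.
Step 6: cheapest edge leaving the tree is 1–2 (11); add 1.
Step 7: cheapest edge leaving the tree is 3–5 (16); add 5.
The 4th edge added is 0–3.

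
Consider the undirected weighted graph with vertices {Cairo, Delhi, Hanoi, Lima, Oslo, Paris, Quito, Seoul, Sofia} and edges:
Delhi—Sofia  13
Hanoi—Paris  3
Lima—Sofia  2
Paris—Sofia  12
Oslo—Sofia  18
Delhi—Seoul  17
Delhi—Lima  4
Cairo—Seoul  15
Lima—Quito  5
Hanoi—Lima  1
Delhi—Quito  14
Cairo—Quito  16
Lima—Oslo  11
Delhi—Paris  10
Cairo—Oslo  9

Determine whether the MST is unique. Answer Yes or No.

Kruskal: consider edges lightest-first.
Hanoi—Lima (1): add — endpoints in different components.
Lima—Sofia (2): add — endpoints in different components.
Hanoi—Paris (3): add — endpoints in different components.
Delhi—Lima (4): add — endpoints in different components.
Lima—Quito (5): add — endpoints in different components.
Cairo—Oslo (9): add — endpoints in different components.
Delhi—Paris (10): skip — Delhi and Paris already connected.
Lima—Oslo (11): add — endpoints in different components.
Paris—Sofia (12): skip — Paris and Sofia already connected.
Delhi—Sofia (13): skip — Delhi and Sofia already connected.
Delhi—Quito (14): skip — Delhi and Quito already connected.
Cairo—Seoul (15): add — endpoints in different components.
Every non-tree edge has weight strictly greater than the heaviest edge on the tree path between its endpoints, so the MST is unique.

Yes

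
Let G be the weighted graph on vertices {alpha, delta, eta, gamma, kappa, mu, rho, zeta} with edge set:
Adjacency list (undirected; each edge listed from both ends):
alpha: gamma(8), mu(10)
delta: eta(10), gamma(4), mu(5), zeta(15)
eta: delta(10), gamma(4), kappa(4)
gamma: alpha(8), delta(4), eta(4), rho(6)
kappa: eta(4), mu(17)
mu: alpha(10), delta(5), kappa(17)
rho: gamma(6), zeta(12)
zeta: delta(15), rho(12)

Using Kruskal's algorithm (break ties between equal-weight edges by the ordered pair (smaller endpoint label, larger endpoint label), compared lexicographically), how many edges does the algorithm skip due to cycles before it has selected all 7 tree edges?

Kruskal: consider edges lightest-first.
delta—gamma (4): add — endpoints in different components.
eta—gamma (4): add — endpoints in different components.
eta—kappa (4): add — endpoints in different components.
delta—mu (5): add — endpoints in different components.
gamma—rho (6): add — endpoints in different components.
alpha—gamma (8): add — endpoints in different components.
alpha—mu (10): skip — alpha and mu already connected.
delta—eta (10): skip — eta and delta already connected.
rho—zeta (12): add — endpoints in different components.
Edges rejected before the tree was complete: 2.

2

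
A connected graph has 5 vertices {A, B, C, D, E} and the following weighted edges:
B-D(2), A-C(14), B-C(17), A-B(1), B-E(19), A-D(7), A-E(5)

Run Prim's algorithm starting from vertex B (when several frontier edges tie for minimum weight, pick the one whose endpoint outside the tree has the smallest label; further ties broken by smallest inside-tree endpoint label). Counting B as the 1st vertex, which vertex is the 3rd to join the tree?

D

Grow the tree from B using Prim:
Step 1: frontier [A-B 1, B-D 2, B-C 17, B-E 19] → take A-B (1); add A.
Step 2: frontier [A-E 5, A-D 7, A-C 14, B-D 2, B-C 17, B-E 19] → take B-D (2); add D.
Step 3: frontier [A-E 5, A-C 14, B-C 17, B-E 19] → take A-E (5); add E.
Step 4: frontier [A-C 14, B-C 17] → take A-C (14); add C.
Vertex order: B, A, D, E, C. The 3rd vertex is D.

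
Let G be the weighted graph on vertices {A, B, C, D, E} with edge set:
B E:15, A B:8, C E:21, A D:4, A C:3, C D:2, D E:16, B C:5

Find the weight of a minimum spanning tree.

25

Grow the tree from A using Prim:
Step 1: frontier [A C 3, A D 4, A B 8] → take A C (3); add C.
Step 2: frontier [A D 4, A B 8, C D 2, B C 5, C E 21] → take C D (2); add D.
Step 3: frontier [A B 8, B C 5, C E 21, D E 16] → take B C (5); add B.
Step 4: frontier [B E 15, C E 21, D E 16] → take B E (15); add E.
MST edges: A C, C D, B C, B E; total weight 3+2+5+15 = 25.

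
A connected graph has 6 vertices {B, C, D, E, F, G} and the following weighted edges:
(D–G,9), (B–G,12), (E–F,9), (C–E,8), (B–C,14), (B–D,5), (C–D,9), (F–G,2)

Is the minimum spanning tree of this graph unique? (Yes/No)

No

Kruskal: consider edges lightest-first.
F–G (2): add — endpoints in different components.
B–D (5): add — endpoints in different components.
C–E (8): add — endpoints in different components.
C–D (9): add — endpoints in different components.
D–G (9): add — endpoints in different components.
Non-tree edge E–F has weight 9, equal to the heaviest edge on its tree cycle — swapping gives another MST of the same weight. Not unique.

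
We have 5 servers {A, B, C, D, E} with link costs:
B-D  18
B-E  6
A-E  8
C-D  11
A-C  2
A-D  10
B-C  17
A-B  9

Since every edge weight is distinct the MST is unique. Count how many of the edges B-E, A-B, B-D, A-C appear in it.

2

Kruskal: consider edges lightest-first.
A-C (2): add — endpoints in different components.
B-E (6): add — endpoints in different components.
A-E (8): add — endpoints in different components.
A-B (9): skip — A and B already connected.
A-D (10): add — endpoints in different components.
MST edge set: {A-C, B-E, A-E, A-D}.
Of the listed edges, {B-E, A-C} are in the MST → 2.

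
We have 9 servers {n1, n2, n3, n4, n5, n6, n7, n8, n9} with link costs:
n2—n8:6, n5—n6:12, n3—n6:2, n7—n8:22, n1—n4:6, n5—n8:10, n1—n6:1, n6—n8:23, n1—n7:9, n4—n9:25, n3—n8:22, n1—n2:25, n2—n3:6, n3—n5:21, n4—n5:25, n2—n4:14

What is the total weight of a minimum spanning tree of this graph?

Prim, starting at n6.
Step 1: cheapest edge leaving the tree is n1—n6 (1); add n1.
Step 2: cheapest edge leaving the tree is n3—n6 (2); add n3.
Step 3: cheapest edge leaving the tree is n2—n3 (6); add n2.
Step 4: cheapest edge leaving the tree is n1—n4 (6); add n4.
Step 5: cheapest edge leaving the tree is n2—n8 (6); add n8.
Step 6: cheapest edge leaving the tree is n1—n7 (9); add n7.
Step 7: cheapest edge leaving the tree is n5—n8 (10); add n5.
Step 8: cheapest edge leaving the tree is n4—n9 (25); add n9.
MST edges: n1—n6, n3—n6, n2—n3, n1—n4, n2—n8, n1—n7, n5—n8, n4—n9; total weight 1+2+6+6+6+9+10+25 = 65.

65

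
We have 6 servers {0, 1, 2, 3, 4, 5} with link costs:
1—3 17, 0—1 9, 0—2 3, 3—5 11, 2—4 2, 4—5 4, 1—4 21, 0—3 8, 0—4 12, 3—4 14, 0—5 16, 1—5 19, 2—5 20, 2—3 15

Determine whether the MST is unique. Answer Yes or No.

Sort edges by weight, then run Kruskal:
2—4 (2): add. Components now {0} {1} {2,4} {3} {5}
0—2 (3): add. Components now {0,2,4} {1} {3} {5}
4—5 (4): add. Components now {0,2,4,5} {1} {3}
0—3 (8): add. Components now {0,2,3,4,5} {1}
0—1 (9): add. Components now {0,1,2,3,4,5}
Every non-tree edge has weight strictly greater than the heaviest edge on the tree path between its endpoints, so the MST is unique.

Yes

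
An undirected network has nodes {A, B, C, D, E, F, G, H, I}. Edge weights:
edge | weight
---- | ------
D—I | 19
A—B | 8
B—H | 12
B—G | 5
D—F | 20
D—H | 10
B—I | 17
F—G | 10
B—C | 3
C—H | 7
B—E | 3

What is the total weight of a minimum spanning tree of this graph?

63

Kruskal's algorithm — process edges by increasing weight (ties by edge label):
B—C (3): add — endpoints in different components.
B—E (3): add — endpoints in different components.
B—G (5): add — endpoints in different components.
C—H (7): add — endpoints in different components.
A—B (8): add — endpoints in different components.
D—H (10): add — endpoints in different components.
F—G (10): add — endpoints in different components.
B—H (12): skip — B and H already connected.
B—I (17): add — endpoints in different components.
MST edges: B—C, B—E, B—G, C—H, A—B, D—H, F—G, B—I; total weight 3+3+5+7+8+10+10+17 = 63.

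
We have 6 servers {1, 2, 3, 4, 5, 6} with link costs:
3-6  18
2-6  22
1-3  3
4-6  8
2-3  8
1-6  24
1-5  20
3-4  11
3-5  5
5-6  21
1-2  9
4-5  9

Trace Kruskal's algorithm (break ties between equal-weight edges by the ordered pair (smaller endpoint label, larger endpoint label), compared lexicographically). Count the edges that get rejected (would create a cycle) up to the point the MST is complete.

Kruskal's algorithm — process edges by increasing weight (ties by edge label):
1-3 (3): add. Components now {1,3} {2} {4} {5} {6}
3-5 (5): add. Components now {1,3,5} {2} {4} {6}
2-3 (8): add. Components now {1,2,3,5} {4} {6}
4-6 (8): add. Components now {1,2,3,5} {4,6}
1-2 (9): skip — 1 and 2 already connected.
4-5 (9): add. Components now {1,2,3,4,5,6}
Edges rejected before the tree was complete: 1.

1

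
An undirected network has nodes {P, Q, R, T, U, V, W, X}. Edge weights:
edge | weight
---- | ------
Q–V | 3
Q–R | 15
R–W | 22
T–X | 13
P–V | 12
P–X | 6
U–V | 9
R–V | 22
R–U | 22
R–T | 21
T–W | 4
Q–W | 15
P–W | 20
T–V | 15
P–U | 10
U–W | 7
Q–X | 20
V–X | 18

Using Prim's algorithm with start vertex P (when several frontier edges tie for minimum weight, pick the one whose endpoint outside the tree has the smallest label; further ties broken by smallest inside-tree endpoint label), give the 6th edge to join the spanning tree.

Prim, starting at P.
Step 1: cheapest edge leaving the tree is P–X (6); add X.
Step 2: cheapest edge leaving the tree is P–U (10); add U.
Step 3: cheapest edge leaving the tree is U–W (7); add W.
Step 4: cheapest edge leaving the tree is T–W (4); add T.
Step 5: cheapest edge leaving the tree is U–V (9); add V.
Step 6: cheapest edge leaving the tree is Q–V (3); add Q.
Step 7: cheapest edge leaving the tree is Q–R (15); add R.
The 6th edge added is Q–V.

Q-V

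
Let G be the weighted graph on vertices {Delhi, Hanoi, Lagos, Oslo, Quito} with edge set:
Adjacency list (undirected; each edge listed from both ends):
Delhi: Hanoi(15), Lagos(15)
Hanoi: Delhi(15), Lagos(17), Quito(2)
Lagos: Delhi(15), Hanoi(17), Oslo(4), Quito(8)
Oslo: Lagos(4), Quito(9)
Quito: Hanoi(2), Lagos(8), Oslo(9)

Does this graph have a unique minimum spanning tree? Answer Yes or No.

No

Sort edges by weight, then run Kruskal:
Hanoi—Quito (2): add. Components now {Lagos} {Hanoi,Quito} {Oslo} {Delhi}
Lagos—Oslo (4): add. Components now {Lagos,Oslo} {Hanoi,Quito} {Delhi}
Lagos—Quito (8): add. Components now {Hanoi,Lagos,Oslo,Quito} {Delhi}
Oslo—Quito (9): skip — Oslo and Quito already connected.
Delhi—Hanoi (15): add. Components now {Delhi,Hanoi,Lagos,Oslo,Quito}
Non-tree edge Delhi—Lagos has weight 15, equal to the heaviest edge on its tree cycle — swapping gives another MST of the same weight. Not unique.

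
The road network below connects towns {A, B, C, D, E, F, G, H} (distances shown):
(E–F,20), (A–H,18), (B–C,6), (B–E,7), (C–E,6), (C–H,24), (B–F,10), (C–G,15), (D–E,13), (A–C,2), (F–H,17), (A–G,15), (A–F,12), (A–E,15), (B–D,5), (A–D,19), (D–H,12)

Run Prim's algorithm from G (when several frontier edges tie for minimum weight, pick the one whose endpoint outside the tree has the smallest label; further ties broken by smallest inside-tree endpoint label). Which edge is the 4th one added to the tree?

B-D

Prim's algorithm from G:
Step 1: cheapest edge leaving the tree is A–G (15); add A.
Step 2: cheapest edge leaving the tree is A–C (2); add C.
Step 3: cheapest edge leaving the tree is B–C (6); add B.
Step 4: cheapest edge leaving the tree is B–D (5); add D.
Step 5: cheapest edge leaving the tree is C–E (6); add E.
Step 6: cheapest edge leaving the tree is B–F (10); add F.
Step 7: cheapest edge leaving the tree is D–H (12); add H.
The 4th edge added is B–D.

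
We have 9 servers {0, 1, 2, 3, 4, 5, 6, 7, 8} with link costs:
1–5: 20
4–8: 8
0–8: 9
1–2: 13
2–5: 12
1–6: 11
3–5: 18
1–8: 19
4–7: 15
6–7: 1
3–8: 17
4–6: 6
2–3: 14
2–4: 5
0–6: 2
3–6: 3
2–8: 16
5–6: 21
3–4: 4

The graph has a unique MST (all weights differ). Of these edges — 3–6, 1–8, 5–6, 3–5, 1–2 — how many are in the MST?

Sort edges by weight, then run Kruskal:
6–7 (1): add — endpoints in different components.
0–6 (2): add — endpoints in different components.
3–6 (3): add — endpoints in different components.
3–4 (4): add — endpoints in different components.
2–4 (5): add — endpoints in different components.
4–6 (6): skip — 4 and 6 already connected.
4–8 (8): add — endpoints in different components.
0–8 (9): skip — 0 and 8 already connected.
1–6 (11): add — endpoints in different components.
2–5 (12): add — endpoints in different components.
MST edge set: {6–7, 0–6, 3–6, 3–4, 2–4, 4–8, 1–6, 2–5}.
Of the listed edges, {3–6} are in the MST → 1.

1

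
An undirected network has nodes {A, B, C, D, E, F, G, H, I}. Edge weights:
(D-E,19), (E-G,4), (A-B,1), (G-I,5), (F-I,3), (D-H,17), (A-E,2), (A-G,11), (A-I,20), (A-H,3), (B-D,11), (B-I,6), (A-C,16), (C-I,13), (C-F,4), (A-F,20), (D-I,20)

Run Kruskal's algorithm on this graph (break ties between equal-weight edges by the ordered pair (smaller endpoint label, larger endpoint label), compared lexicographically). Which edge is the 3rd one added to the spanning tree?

Kruskal's algorithm — process edges by increasing weight (ties by edge label):
A-B (1): add — endpoints in different components.
A-E (2): add — endpoints in different components.
A-H (3): add — endpoints in different components.
F-I (3): add — endpoints in different components.
C-F (4): add — endpoints in different components.
E-G (4): add — endpoints in different components.
G-I (5): add — endpoints in different components.
B-I (6): skip — B and I already connected.
A-G (11): skip — A and G already connected.
B-D (11): add — endpoints in different components.
The 3rd edge added is A-H.

A-H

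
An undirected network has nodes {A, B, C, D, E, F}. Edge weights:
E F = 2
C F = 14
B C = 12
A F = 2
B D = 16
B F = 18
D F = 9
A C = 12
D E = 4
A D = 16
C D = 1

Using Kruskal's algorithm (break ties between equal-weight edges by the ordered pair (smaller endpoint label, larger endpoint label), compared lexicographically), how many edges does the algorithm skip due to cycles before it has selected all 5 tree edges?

2

Sort edges by weight, then run Kruskal:
C D (1): add. Components now {A} {B} {C,D} {E} {F}
A F (2): add. Components now {A,F} {B} {C,D} {E}
E F (2): add. Components now {A,E,F} {B} {C,D}
D E (4): add. Components now {A,C,D,E,F} {B}
D F (9): skip — D and F already connected.
A C (12): skip — A and C already connected.
B C (12): add. Components now {A,B,C,D,E,F}
Edges rejected before the tree was complete: 2.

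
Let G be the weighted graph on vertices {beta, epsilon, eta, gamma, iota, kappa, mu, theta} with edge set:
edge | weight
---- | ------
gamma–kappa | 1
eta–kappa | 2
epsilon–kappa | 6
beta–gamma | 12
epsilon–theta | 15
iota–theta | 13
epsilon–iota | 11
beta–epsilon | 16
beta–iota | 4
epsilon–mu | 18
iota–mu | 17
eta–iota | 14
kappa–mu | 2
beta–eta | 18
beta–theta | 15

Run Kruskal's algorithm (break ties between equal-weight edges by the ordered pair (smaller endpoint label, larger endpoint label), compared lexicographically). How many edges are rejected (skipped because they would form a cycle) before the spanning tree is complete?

Kruskal's algorithm — process edges by increasing weight (ties by edge label):
gamma–kappa (1): add — endpoints in different components.
eta–kappa (2): add — endpoints in different components.
kappa–mu (2): add — endpoints in different components.
beta–iota (4): add — endpoints in different components.
epsilon–kappa (6): add — endpoints in different components.
epsilon–iota (11): add — endpoints in different components.
beta–gamma (12): skip — beta and gamma already connected.
iota–theta (13): add — endpoints in different components.
Edges rejected before the tree was complete: 1.

1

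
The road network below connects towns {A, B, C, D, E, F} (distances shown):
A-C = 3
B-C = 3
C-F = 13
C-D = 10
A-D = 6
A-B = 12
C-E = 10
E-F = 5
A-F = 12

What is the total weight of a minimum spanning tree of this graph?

Grow the tree from D using Prim:
Step 1: frontier [A-D 6, C-D 10] → take A-D (6); add A.
Step 2: frontier [A-C 3, A-B 12, A-F 12, C-D 10] → take A-C (3); add C.
Step 3: frontier [A-B 12, A-F 12, B-C 3, C-E 10, C-F 13] → take B-C (3); add B.
Step 4: frontier [A-F 12, C-E 10, C-F 13] → take C-E (10); add E.
Step 5: frontier [A-F 12, C-F 13, E-F 5] → take E-F (5); add F.
MST edges: A-D, A-C, B-C, C-E, E-F; total weight 6+3+3+10+5 = 27.

27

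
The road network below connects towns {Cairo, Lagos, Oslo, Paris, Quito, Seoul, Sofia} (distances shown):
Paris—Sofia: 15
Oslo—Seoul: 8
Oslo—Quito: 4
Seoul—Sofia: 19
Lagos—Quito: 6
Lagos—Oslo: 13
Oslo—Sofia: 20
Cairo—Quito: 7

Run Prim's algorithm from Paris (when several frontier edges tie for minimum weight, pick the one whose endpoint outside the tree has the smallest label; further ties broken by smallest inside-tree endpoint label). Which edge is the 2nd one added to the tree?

Seoul-Sofia

Grow the tree from Paris using Prim:
Step 1: frontier [Paris—Sofia 15] → take Paris—Sofia (15); add Sofia.
Step 2: frontier [Seoul—Sofia 19, Oslo—Sofia 20] → take Seoul—Sofia (19); add Seoul.
Step 3: frontier [Oslo—Seoul 8, Oslo—Sofia 20] → take Oslo—Seoul (8); add Oslo.
Step 4: frontier [Oslo—Quito 4, Lagos—Oslo 13] → take Oslo—Quito (4); add Quito.
Step 5: frontier [Lagos—Oslo 13, Lagos—Quito 6, Cairo—Quito 7] → take Lagos—Quito (6); add Lagos.
Step 6: frontier [Cairo—Quito 7] → take Cairo—Quito (7); add Cairo.
The 2nd edge added is Seoul—Sofia.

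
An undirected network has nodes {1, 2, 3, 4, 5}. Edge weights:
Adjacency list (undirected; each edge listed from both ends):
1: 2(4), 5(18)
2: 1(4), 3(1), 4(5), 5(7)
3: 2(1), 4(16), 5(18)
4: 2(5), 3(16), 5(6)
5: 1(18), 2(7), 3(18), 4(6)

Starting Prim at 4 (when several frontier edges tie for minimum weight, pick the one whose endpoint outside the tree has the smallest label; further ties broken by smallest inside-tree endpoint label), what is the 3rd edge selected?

1-2

Prim's algorithm from 4:
Step 1: cheapest edge leaving the tree is 2–4 (5); add 2.
Step 2: cheapest edge leaving the tree is 2–3 (1); add 3.
Step 3: cheapest edge leaving the tree is 1–2 (4); add 1.
Step 4: cheapest edge leaving the tree is 4–5 (6); add 5.
The 3rd edge added is 1–2.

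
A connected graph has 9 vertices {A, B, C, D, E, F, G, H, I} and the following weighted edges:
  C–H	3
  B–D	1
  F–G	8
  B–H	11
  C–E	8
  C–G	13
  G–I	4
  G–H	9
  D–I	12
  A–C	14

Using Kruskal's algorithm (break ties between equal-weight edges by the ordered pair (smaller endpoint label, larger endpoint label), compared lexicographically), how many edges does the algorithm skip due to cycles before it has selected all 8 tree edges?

2

Kruskal's algorithm — process edges by increasing weight (ties by edge label):
B–D (1): add — endpoints in different components.
C–H (3): add — endpoints in different components.
G–I (4): add — endpoints in different components.
C–E (8): add — endpoints in different components.
F–G (8): add — endpoints in different components.
G–H (9): add — endpoints in different components.
B–H (11): add — endpoints in different components.
D–I (12): skip — D and I already connected.
C–G (13): skip — C and G already connected.
A–C (14): add — endpoints in different components.
Edges rejected before the tree was complete: 2.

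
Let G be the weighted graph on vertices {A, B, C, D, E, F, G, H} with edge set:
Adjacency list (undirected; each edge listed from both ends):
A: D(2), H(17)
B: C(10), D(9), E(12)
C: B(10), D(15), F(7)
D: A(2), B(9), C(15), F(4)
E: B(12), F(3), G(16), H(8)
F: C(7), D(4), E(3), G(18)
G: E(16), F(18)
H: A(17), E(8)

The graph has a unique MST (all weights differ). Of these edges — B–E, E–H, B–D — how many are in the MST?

Sort edges by weight, then run Kruskal:
A–D (2): add — endpoints in different components.
E–F (3): add — endpoints in different components.
D–F (4): add — endpoints in different components.
C–F (7): add — endpoints in different components.
E–H (8): add — endpoints in different components.
B–D (9): add — endpoints in different components.
B–C (10): skip — B and C already connected.
B–E (12): skip — B and E already connected.
C–D (15): skip — C and D already connected.
E–G (16): add — endpoints in different components.
MST edge set: {A–D, E–F, D–F, C–F, E–H, B–D, E–G}.
Of the listed edges, {E–H, B–D} are in the MST → 2.

2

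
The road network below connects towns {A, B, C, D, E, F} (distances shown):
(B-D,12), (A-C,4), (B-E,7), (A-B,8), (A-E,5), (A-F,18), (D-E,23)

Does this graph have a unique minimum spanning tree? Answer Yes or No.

Yes

Sort edges by weight, then run Kruskal:
A-C (4): add. Components now {A,C} {B} {D} {E} {F}
A-E (5): add. Components now {A,C,E} {B} {D} {F}
B-E (7): add. Components now {A,B,C,E} {D} {F}
A-B (8): skip — A and B already connected.
B-D (12): add. Components now {A,B,C,D,E} {F}
A-F (18): add. Components now {A,B,C,D,E,F}
Every non-tree edge has weight strictly greater than the heaviest edge on the tree path between its endpoints, so the MST is unique.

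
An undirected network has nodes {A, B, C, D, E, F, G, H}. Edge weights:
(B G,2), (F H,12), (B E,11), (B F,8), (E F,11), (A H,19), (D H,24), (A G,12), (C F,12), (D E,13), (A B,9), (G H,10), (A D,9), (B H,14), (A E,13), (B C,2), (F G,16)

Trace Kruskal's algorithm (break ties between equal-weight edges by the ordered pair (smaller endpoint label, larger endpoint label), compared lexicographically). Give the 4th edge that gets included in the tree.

Sort edges by weight, then run Kruskal:
B C (2): add — endpoints in different components.
B G (2): add — endpoints in different components.
B F (8): add — endpoints in different components.
A B (9): add — endpoints in different components.
A D (9): add — endpoints in different components.
G H (10): add — endpoints in different components.
B E (11): add — endpoints in different components.
The 4th edge added is A B.

A-B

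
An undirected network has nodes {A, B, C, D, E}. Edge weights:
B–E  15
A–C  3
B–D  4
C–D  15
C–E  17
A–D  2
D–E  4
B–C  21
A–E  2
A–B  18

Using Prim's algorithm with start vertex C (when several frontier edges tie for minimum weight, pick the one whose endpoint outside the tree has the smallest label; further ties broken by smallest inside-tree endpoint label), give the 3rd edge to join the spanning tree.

A-E

Prim's algorithm from C:
Step 1: cheapest edge leaving the tree is A–C (3); add A.
Step 2: cheapest edge leaving the tree is A–D (2); add D.
Step 3: cheapest edge leaving the tree is A–E (2); add E.
Step 4: cheapest edge leaving the tree is B–D (4); add B.
The 3rd edge added is A–E.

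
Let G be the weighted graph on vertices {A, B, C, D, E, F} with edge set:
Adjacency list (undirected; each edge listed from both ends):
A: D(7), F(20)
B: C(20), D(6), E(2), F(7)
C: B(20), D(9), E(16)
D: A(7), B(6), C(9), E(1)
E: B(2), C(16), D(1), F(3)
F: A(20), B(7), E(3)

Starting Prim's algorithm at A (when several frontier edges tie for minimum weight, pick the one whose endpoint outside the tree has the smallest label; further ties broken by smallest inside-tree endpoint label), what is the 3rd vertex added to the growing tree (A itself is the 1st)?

Prim, starting at A.
Step 1: frontier [A—D 7, A—F 20] → take A—D (7); add D.
Step 2: frontier [A—F 20, D—E 1, B—D 6, C—D 9] → take D—E (1); add E.
Step 3: frontier [A—F 20, B—D 6, C—D 9, B—E 2, E—F 3, C—E 16] → take B—E (2); add B.
Step 4: frontier [A—F 20, B—F 7, B—C 20, C—D 9, E—F 3, C—E 16] → take E—F (3); add F.
Step 5: frontier [B—C 20, C—D 9, C—E 16] → take C—D (9); add C.
Vertex order: A, D, E, B, F, C. The 3rd vertex is E.

E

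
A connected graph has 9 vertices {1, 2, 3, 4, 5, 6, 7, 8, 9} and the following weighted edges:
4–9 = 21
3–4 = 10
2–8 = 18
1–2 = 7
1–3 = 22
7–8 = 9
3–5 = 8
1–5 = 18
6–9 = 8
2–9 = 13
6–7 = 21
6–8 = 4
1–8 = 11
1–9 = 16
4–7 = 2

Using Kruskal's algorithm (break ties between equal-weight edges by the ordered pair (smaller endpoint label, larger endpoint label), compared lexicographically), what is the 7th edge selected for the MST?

3-4

Sort edges by weight, then run Kruskal:
4–7 (2): add — endpoints in different components.
6–8 (4): add — endpoints in different components.
1–2 (7): add — endpoints in different components.
3–5 (8): add — endpoints in different components.
6–9 (8): add — endpoints in different components.
7–8 (9): add — endpoints in different components.
3–4 (10): add — endpoints in different components.
1–8 (11): add — endpoints in different components.
The 7th edge added is 3–4.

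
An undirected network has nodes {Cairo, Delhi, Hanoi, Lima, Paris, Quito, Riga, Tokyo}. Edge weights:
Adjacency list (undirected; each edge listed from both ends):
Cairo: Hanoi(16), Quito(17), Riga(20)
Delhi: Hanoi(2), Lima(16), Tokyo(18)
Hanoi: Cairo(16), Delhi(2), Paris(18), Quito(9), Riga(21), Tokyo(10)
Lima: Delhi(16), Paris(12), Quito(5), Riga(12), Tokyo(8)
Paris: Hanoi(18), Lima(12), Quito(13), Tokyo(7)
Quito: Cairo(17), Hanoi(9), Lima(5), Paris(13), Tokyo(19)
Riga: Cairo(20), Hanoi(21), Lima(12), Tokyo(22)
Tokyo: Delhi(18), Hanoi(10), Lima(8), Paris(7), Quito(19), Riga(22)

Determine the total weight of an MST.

59

Prim, starting at Paris.
Step 1: cheapest edge leaving the tree is Paris-Tokyo (7); add Tokyo.
Step 2: cheapest edge leaving the tree is Lima-Tokyo (8); add Lima.
Step 3: cheapest edge leaving the tree is Lima-Quito (5); add Quito.
Step 4: cheapest edge leaving the tree is Hanoi-Quito (9); add Hanoi.
Step 5: cheapest edge leaving the tree is Delhi-Hanoi (2); add Delhi.
Step 6: cheapest edge leaving the tree is Lima-Riga (12); add Riga.
Step 7: cheapest edge leaving the tree is Cairo-Hanoi (16); add Cairo.
MST edges: Paris-Tokyo, Lima-Tokyo, Lima-Quito, Hanoi-Quito, Delhi-Hanoi, Lima-Riga, Cairo-Hanoi; total weight 7+8+5+9+2+12+16 = 59.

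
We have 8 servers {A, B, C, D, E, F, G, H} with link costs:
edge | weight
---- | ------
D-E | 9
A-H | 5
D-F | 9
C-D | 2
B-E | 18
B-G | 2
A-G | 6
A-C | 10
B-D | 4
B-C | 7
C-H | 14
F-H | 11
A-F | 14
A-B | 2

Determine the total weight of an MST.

33

Kruskal's algorithm — process edges by increasing weight (ties by edge label):
A-B (2): add — endpoints in different components.
B-G (2): add — endpoints in different components.
C-D (2): add — endpoints in different components.
B-D (4): add — endpoints in different components.
A-H (5): add — endpoints in different components.
A-G (6): skip — A and G already connected.
B-C (7): skip — B and C already connected.
D-E (9): add — endpoints in different components.
D-F (9): add — endpoints in different components.
MST edges: A-B, B-G, C-D, B-D, A-H, D-E, D-F; total weight 2+2+2+4+5+9+9 = 33.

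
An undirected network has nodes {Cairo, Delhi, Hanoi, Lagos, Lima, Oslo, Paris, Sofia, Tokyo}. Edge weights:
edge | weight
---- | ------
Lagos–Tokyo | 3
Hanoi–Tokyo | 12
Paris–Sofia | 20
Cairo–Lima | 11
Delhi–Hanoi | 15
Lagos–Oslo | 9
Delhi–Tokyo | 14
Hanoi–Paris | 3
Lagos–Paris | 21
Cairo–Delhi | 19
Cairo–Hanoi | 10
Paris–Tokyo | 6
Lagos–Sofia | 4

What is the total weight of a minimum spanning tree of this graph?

60

Grow the tree from Hanoi using Prim:
Step 1: cheapest edge leaving the tree is Hanoi–Paris (3); add Paris.
Step 2: cheapest edge leaving the tree is Paris–Tokyo (6); add Tokyo.
Step 3: cheapest edge leaving the tree is Lagos–Tokyo (3); add Lagos.
Step 4: cheapest edge leaving the tree is Lagos–Sofia (4); add Sofia.
Step 5: cheapest edge leaving the tree is Lagos–Oslo (9); add Oslo.
Step 6: cheapest edge leaving the tree is Cairo–Hanoi (10); add Cairo.
Step 7: cheapest edge leaving the tree is Cairo–Lima (11); add Lima.
Step 8: cheapest edge leaving the tree is Delhi–Tokyo (14); add Delhi.
MST edges: Hanoi–Paris, Paris–Tokyo, Lagos–Tokyo, Lagos–Sofia, Lagos–Oslo, Cairo–Hanoi, Cairo–Lima, Delhi–Tokyo; total weight 3+6+3+4+9+10+11+14 = 60.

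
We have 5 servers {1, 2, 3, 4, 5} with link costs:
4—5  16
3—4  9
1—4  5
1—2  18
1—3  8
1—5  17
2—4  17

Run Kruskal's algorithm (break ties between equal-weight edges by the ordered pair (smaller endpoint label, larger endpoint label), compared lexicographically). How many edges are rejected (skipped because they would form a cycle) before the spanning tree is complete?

2

Kruskal: consider edges lightest-first.
1—4 (5): add — endpoints in different components.
1—3 (8): add — endpoints in different components.
3—4 (9): skip — 3 and 4 already connected.
4—5 (16): add — endpoints in different components.
1—5 (17): skip — 1 and 5 already connected.
2—4 (17): add — endpoints in different components.
Edges rejected before the tree was complete: 2.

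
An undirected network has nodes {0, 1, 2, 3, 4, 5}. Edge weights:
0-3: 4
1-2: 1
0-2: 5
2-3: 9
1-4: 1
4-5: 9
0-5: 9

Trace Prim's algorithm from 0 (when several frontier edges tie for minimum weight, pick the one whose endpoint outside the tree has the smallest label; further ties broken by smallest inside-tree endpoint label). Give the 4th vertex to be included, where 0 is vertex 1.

1

Grow the tree from 0 using Prim:
Step 1: cheapest edge leaving the tree is 0-3 (4); add 3.
Step 2: cheapest edge leaving the tree is 0-2 (5); add 2.
Step 3: cheapest edge leaving the tree is 1-2 (1); add 1.
Step 4: cheapest edge leaving the tree is 1-4 (1); add 4.
Step 5: cheapest edge leaving the tree is 0-5 (9); add 5.
Vertex order: 0, 3, 2, 1, 4, 5. The 4th vertex is 1.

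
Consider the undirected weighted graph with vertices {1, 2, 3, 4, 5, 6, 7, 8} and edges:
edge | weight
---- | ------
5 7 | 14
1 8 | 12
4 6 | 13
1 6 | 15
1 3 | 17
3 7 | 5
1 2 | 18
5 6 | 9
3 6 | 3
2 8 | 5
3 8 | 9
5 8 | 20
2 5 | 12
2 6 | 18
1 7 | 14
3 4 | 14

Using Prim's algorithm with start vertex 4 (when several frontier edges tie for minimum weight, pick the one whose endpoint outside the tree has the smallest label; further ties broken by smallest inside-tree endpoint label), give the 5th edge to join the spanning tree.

Prim, starting at 4.
Step 1: cheapest edge leaving the tree is 4 6 (13); add 6.
Step 2: cheapest edge leaving the tree is 3 6 (3); add 3.
Step 3: cheapest edge leaving the tree is 3 7 (5); add 7.
Step 4: cheapest edge leaving the tree is 5 6 (9); add 5.
Step 5: cheapest edge leaving the tree is 3 8 (9); add 8.
Step 6: cheapest edge leaving the tree is 2 8 (5); add 2.
Step 7: cheapest edge leaving the tree is 1 8 (12); add 1.
The 5th edge added is 3 8.

3-8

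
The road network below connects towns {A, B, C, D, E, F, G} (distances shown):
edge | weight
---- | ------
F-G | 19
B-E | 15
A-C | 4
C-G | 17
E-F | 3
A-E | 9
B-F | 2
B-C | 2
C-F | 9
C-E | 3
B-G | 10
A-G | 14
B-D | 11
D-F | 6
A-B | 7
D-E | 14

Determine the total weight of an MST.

27

Sort edges by weight, then run Kruskal:
B-C (2): add — endpoints in different components.
B-F (2): add — endpoints in different components.
C-E (3): add — endpoints in different components.
E-F (3): skip — E and F already connected.
A-C (4): add — endpoints in different components.
D-F (6): add — endpoints in different components.
A-B (7): skip — A and B already connected.
A-E (9): skip — A and E already connected.
C-F (9): skip — C and F already connected.
B-G (10): add — endpoints in different components.
MST edges: B-C, B-F, C-E, A-C, D-F, B-G; total weight 2+2+3+4+6+10 = 27.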